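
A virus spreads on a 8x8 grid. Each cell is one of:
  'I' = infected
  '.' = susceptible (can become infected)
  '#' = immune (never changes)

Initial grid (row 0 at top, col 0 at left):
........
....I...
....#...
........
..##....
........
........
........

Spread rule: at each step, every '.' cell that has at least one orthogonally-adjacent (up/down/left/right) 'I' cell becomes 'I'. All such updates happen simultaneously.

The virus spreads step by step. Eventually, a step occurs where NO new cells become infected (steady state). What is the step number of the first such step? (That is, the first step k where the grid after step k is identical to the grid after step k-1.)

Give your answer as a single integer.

Step 0 (initial): 1 infected
Step 1: +3 new -> 4 infected
Step 2: +6 new -> 10 infected
Step 3: +8 new -> 18 infected
Step 4: +9 new -> 27 infected
Step 5: +7 new -> 34 infected
Step 6: +6 new -> 40 infected
Step 7: +7 new -> 47 infected
Step 8: +7 new -> 54 infected
Step 9: +5 new -> 59 infected
Step 10: +2 new -> 61 infected
Step 11: +0 new -> 61 infected

Answer: 11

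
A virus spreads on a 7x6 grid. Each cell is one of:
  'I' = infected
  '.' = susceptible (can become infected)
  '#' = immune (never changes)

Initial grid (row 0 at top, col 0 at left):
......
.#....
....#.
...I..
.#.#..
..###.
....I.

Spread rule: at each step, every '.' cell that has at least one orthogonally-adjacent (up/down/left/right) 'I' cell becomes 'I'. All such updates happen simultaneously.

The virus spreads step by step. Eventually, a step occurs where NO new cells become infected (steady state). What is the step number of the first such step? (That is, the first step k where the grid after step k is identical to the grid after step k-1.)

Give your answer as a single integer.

Answer: 7

Derivation:
Step 0 (initial): 2 infected
Step 1: +5 new -> 7 infected
Step 2: +8 new -> 15 infected
Step 3: +8 new -> 23 infected
Step 4: +7 new -> 30 infected
Step 5: +4 new -> 34 infected
Step 6: +1 new -> 35 infected
Step 7: +0 new -> 35 infected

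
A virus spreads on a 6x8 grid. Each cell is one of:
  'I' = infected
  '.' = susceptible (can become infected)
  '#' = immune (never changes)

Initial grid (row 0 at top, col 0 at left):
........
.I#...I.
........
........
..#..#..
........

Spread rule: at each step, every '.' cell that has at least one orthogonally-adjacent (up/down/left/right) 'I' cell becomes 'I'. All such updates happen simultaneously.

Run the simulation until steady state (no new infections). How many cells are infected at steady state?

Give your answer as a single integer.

Step 0 (initial): 2 infected
Step 1: +7 new -> 9 infected
Step 2: +11 new -> 20 infected
Step 3: +11 new -> 31 infected
Step 4: +6 new -> 37 infected
Step 5: +6 new -> 43 infected
Step 6: +2 new -> 45 infected
Step 7: +0 new -> 45 infected

Answer: 45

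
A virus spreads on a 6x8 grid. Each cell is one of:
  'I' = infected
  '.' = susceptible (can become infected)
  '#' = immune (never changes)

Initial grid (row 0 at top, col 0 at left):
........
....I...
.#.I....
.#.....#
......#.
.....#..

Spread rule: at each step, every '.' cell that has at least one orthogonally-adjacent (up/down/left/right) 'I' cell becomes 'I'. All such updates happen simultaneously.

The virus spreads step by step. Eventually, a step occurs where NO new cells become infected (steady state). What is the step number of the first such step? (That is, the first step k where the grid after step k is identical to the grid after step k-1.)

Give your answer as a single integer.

Answer: 7

Derivation:
Step 0 (initial): 2 infected
Step 1: +6 new -> 8 infected
Step 2: +8 new -> 16 infected
Step 3: +9 new -> 25 infected
Step 4: +9 new -> 34 infected
Step 5: +4 new -> 38 infected
Step 6: +2 new -> 40 infected
Step 7: +0 new -> 40 infected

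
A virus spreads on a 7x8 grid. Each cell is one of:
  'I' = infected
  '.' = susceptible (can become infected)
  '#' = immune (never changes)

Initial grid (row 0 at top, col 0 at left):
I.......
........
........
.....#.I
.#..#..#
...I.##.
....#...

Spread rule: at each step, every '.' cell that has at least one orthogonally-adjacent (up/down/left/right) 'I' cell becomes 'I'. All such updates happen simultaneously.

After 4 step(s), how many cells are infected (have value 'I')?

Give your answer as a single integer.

Answer: 43

Derivation:
Step 0 (initial): 3 infected
Step 1: +8 new -> 11 infected
Step 2: +10 new -> 21 infected
Step 3: +13 new -> 34 infected
Step 4: +9 new -> 43 infected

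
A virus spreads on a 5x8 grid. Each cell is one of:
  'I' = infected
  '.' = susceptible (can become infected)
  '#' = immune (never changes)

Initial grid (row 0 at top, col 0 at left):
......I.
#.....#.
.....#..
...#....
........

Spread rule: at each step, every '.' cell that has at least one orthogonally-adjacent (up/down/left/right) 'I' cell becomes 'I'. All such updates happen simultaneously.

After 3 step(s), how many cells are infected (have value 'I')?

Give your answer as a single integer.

Answer: 9

Derivation:
Step 0 (initial): 1 infected
Step 1: +2 new -> 3 infected
Step 2: +3 new -> 6 infected
Step 3: +3 new -> 9 infected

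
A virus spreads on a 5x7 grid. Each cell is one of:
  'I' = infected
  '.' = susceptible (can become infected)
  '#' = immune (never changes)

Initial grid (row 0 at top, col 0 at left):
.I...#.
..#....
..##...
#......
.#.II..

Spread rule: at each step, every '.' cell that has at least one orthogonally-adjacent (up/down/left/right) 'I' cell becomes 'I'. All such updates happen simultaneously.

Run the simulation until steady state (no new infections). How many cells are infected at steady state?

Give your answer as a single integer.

Answer: 28

Derivation:
Step 0 (initial): 3 infected
Step 1: +7 new -> 10 infected
Step 2: +7 new -> 17 infected
Step 3: +7 new -> 24 infected
Step 4: +2 new -> 26 infected
Step 5: +1 new -> 27 infected
Step 6: +1 new -> 28 infected
Step 7: +0 new -> 28 infected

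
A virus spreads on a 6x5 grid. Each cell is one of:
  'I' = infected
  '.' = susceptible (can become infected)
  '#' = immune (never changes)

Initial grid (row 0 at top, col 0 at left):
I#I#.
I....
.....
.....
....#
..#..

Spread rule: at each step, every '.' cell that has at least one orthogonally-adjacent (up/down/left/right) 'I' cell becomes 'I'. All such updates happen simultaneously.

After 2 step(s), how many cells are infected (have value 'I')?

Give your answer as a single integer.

Answer: 10

Derivation:
Step 0 (initial): 3 infected
Step 1: +3 new -> 6 infected
Step 2: +4 new -> 10 infected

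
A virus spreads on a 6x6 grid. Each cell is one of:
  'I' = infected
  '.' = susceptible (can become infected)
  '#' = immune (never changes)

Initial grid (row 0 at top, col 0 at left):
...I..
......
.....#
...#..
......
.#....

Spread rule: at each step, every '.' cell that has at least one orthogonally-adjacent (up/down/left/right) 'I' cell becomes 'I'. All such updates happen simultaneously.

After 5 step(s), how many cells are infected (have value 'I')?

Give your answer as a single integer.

Answer: 23

Derivation:
Step 0 (initial): 1 infected
Step 1: +3 new -> 4 infected
Step 2: +5 new -> 9 infected
Step 3: +5 new -> 14 infected
Step 4: +4 new -> 18 infected
Step 5: +5 new -> 23 infected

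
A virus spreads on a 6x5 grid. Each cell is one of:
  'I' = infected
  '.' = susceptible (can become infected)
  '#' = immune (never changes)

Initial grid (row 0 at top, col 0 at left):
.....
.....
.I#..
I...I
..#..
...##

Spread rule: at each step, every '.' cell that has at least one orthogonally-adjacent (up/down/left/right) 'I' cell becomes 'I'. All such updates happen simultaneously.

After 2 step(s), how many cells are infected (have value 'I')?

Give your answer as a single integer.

Step 0 (initial): 3 infected
Step 1: +7 new -> 10 infected
Step 2: +9 new -> 19 infected

Answer: 19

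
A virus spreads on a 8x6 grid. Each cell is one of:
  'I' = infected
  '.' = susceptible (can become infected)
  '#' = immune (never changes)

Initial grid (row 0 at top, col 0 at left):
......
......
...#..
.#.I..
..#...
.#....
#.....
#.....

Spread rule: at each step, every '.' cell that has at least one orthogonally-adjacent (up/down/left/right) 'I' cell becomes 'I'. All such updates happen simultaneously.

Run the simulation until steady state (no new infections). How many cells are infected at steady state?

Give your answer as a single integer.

Answer: 42

Derivation:
Step 0 (initial): 1 infected
Step 1: +3 new -> 4 infected
Step 2: +5 new -> 9 infected
Step 3: +8 new -> 17 infected
Step 4: +10 new -> 27 infected
Step 5: +9 new -> 36 infected
Step 6: +4 new -> 40 infected
Step 7: +2 new -> 42 infected
Step 8: +0 new -> 42 infected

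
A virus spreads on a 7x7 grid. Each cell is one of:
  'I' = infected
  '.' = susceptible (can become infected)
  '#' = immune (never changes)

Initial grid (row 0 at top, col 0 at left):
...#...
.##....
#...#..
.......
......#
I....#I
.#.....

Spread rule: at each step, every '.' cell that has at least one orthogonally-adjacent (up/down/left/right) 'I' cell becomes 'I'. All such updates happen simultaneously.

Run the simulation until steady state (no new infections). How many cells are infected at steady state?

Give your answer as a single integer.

Answer: 37

Derivation:
Step 0 (initial): 2 infected
Step 1: +4 new -> 6 infected
Step 2: +4 new -> 10 infected
Step 3: +5 new -> 15 infected
Step 4: +5 new -> 20 infected
Step 5: +3 new -> 23 infected
Step 6: +3 new -> 26 infected
Step 7: +2 new -> 28 infected
Step 8: +3 new -> 31 infected
Step 9: +3 new -> 34 infected
Step 10: +2 new -> 36 infected
Step 11: +1 new -> 37 infected
Step 12: +0 new -> 37 infected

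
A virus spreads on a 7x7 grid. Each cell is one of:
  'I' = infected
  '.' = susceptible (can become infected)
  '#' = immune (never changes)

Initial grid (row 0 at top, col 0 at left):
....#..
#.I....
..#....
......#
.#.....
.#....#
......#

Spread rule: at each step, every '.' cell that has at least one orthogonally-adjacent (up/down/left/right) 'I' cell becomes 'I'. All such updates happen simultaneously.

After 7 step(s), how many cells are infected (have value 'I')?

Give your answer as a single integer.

Step 0 (initial): 1 infected
Step 1: +3 new -> 4 infected
Step 2: +5 new -> 9 infected
Step 3: +6 new -> 15 infected
Step 4: +7 new -> 22 infected
Step 5: +7 new -> 29 infected
Step 6: +5 new -> 34 infected
Step 7: +5 new -> 39 infected

Answer: 39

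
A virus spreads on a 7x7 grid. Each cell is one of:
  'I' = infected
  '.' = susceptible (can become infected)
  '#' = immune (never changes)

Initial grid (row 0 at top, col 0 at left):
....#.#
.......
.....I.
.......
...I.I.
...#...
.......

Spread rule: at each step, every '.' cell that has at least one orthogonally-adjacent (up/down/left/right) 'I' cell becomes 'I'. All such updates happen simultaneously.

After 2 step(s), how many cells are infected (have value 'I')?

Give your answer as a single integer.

Answer: 24

Derivation:
Step 0 (initial): 3 infected
Step 1: +9 new -> 12 infected
Step 2: +12 new -> 24 infected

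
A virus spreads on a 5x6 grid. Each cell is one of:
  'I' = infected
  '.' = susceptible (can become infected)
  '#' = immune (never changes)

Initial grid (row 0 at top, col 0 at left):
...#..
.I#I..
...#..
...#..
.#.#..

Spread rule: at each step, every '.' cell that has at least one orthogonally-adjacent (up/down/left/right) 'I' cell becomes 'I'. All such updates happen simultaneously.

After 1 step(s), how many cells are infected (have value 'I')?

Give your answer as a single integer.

Answer: 6

Derivation:
Step 0 (initial): 2 infected
Step 1: +4 new -> 6 infected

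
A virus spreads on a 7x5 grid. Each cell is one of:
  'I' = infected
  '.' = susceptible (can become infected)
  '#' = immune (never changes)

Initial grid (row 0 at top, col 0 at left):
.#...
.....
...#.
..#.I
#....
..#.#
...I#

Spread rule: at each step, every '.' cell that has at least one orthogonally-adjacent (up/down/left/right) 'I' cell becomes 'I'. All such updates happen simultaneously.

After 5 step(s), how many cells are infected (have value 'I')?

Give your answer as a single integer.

Answer: 23

Derivation:
Step 0 (initial): 2 infected
Step 1: +5 new -> 7 infected
Step 2: +3 new -> 10 infected
Step 3: +5 new -> 15 infected
Step 4: +4 new -> 19 infected
Step 5: +4 new -> 23 infected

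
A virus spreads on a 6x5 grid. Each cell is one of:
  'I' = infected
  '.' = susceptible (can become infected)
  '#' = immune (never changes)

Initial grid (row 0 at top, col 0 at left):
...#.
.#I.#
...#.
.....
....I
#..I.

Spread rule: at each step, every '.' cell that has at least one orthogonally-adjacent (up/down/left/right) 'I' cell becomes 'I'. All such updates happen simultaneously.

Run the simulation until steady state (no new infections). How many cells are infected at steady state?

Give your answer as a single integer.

Step 0 (initial): 3 infected
Step 1: +7 new -> 10 infected
Step 2: +7 new -> 17 infected
Step 3: +4 new -> 21 infected
Step 4: +3 new -> 24 infected
Step 5: +0 new -> 24 infected

Answer: 24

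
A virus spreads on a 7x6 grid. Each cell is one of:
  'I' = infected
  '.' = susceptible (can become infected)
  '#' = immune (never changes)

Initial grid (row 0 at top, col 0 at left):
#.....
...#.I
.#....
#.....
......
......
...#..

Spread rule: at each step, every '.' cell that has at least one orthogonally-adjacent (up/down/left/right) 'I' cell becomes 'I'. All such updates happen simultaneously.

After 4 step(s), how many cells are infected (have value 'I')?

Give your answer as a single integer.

Step 0 (initial): 1 infected
Step 1: +3 new -> 4 infected
Step 2: +3 new -> 7 infected
Step 3: +4 new -> 11 infected
Step 4: +5 new -> 16 infected

Answer: 16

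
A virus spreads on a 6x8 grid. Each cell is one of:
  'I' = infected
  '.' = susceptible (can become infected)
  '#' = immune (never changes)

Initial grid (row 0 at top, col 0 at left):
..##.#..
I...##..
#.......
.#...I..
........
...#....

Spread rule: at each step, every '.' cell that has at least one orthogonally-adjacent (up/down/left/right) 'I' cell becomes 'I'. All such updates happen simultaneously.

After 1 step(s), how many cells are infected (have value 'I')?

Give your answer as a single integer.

Answer: 8

Derivation:
Step 0 (initial): 2 infected
Step 1: +6 new -> 8 infected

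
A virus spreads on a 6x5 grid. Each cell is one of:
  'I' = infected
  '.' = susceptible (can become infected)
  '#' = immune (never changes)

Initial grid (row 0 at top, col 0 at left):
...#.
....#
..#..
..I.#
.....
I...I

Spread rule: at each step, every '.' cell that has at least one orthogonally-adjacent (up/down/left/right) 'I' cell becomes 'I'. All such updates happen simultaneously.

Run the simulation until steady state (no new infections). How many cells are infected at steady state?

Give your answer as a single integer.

Step 0 (initial): 3 infected
Step 1: +7 new -> 10 infected
Step 2: +6 new -> 16 infected
Step 3: +4 new -> 20 infected
Step 4: +3 new -> 23 infected
Step 5: +2 new -> 25 infected
Step 6: +0 new -> 25 infected

Answer: 25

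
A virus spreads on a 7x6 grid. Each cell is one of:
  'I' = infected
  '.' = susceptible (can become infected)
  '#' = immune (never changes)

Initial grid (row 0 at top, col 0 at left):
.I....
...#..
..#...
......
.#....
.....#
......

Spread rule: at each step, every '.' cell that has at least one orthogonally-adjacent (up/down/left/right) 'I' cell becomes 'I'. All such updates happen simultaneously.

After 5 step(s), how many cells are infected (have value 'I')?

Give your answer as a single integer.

Step 0 (initial): 1 infected
Step 1: +3 new -> 4 infected
Step 2: +4 new -> 8 infected
Step 3: +3 new -> 11 infected
Step 4: +4 new -> 15 infected
Step 5: +5 new -> 20 infected

Answer: 20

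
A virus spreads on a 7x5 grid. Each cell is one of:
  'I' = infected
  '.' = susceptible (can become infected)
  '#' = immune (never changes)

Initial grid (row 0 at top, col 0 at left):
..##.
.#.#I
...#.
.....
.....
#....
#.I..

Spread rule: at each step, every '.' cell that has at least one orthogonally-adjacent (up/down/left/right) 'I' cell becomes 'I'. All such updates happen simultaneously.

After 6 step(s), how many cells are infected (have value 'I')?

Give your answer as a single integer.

Answer: 25

Derivation:
Step 0 (initial): 2 infected
Step 1: +5 new -> 7 infected
Step 2: +5 new -> 12 infected
Step 3: +6 new -> 18 infected
Step 4: +3 new -> 21 infected
Step 5: +3 new -> 24 infected
Step 6: +1 new -> 25 infected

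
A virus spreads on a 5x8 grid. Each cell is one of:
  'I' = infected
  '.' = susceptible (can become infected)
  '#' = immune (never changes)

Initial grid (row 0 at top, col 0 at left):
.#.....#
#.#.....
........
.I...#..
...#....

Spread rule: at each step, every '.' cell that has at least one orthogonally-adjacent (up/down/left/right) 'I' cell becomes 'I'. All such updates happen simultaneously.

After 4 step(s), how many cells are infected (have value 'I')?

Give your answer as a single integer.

Step 0 (initial): 1 infected
Step 1: +4 new -> 5 infected
Step 2: +6 new -> 11 infected
Step 3: +2 new -> 13 infected
Step 4: +3 new -> 16 infected

Answer: 16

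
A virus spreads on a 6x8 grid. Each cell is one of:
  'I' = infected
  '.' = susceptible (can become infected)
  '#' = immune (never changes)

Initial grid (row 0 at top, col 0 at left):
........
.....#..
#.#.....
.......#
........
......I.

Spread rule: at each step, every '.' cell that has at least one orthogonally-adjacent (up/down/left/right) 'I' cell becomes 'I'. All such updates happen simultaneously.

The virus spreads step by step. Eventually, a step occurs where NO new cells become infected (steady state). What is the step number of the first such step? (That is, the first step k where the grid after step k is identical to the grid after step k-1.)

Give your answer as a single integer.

Step 0 (initial): 1 infected
Step 1: +3 new -> 4 infected
Step 2: +4 new -> 8 infected
Step 3: +4 new -> 12 infected
Step 4: +6 new -> 18 infected
Step 5: +6 new -> 24 infected
Step 6: +7 new -> 31 infected
Step 7: +4 new -> 35 infected
Step 8: +4 new -> 39 infected
Step 9: +2 new -> 41 infected
Step 10: +2 new -> 43 infected
Step 11: +1 new -> 44 infected
Step 12: +0 new -> 44 infected

Answer: 12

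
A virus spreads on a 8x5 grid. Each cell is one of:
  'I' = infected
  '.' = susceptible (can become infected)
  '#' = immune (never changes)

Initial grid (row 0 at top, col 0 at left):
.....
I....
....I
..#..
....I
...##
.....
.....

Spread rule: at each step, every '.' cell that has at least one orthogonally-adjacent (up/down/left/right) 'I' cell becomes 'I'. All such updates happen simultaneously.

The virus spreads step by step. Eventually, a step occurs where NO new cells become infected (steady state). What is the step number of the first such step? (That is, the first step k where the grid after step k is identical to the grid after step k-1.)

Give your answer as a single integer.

Step 0 (initial): 3 infected
Step 1: +7 new -> 10 infected
Step 2: +9 new -> 19 infected
Step 3: +6 new -> 25 infected
Step 4: +3 new -> 28 infected
Step 5: +4 new -> 32 infected
Step 6: +4 new -> 36 infected
Step 7: +1 new -> 37 infected
Step 8: +0 new -> 37 infected

Answer: 8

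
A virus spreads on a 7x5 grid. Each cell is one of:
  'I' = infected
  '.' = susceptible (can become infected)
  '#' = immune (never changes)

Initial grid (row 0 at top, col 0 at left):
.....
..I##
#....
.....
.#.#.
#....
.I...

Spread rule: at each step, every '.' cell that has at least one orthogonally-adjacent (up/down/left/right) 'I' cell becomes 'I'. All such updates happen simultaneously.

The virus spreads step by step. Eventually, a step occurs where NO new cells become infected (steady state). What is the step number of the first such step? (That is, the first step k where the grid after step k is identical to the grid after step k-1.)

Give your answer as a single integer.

Step 0 (initial): 2 infected
Step 1: +6 new -> 8 infected
Step 2: +8 new -> 16 infected
Step 3: +8 new -> 24 infected
Step 4: +3 new -> 27 infected
Step 5: +2 new -> 29 infected
Step 6: +0 new -> 29 infected

Answer: 6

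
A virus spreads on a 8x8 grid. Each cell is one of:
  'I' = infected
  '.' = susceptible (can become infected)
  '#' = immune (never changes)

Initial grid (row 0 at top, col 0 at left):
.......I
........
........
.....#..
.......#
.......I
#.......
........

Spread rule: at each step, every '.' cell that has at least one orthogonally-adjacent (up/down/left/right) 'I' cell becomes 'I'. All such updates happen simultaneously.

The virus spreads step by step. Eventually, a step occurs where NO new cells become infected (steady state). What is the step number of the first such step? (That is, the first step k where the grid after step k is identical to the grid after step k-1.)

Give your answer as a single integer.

Answer: 10

Derivation:
Step 0 (initial): 2 infected
Step 1: +4 new -> 6 infected
Step 2: +7 new -> 13 infected
Step 3: +9 new -> 22 infected
Step 4: +7 new -> 29 infected
Step 5: +8 new -> 37 infected
Step 6: +8 new -> 45 infected
Step 7: +8 new -> 53 infected
Step 8: +5 new -> 58 infected
Step 9: +3 new -> 61 infected
Step 10: +0 new -> 61 infected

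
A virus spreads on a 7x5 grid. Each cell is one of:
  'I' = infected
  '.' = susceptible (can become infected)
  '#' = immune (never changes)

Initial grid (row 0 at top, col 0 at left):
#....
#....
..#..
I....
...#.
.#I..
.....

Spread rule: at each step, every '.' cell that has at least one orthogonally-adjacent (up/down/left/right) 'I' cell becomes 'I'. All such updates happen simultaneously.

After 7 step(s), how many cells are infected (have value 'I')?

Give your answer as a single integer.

Answer: 30

Derivation:
Step 0 (initial): 2 infected
Step 1: +6 new -> 8 infected
Step 2: +7 new -> 15 infected
Step 3: +5 new -> 20 infected
Step 4: +4 new -> 24 infected
Step 5: +3 new -> 27 infected
Step 6: +2 new -> 29 infected
Step 7: +1 new -> 30 infected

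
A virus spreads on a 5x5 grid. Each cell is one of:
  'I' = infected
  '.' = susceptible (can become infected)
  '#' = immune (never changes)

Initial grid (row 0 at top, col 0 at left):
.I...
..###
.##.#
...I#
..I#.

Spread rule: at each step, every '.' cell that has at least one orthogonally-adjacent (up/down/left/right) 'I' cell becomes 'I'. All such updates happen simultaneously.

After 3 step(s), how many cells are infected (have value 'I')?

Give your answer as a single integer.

Step 0 (initial): 3 infected
Step 1: +6 new -> 9 infected
Step 2: +4 new -> 13 infected
Step 3: +3 new -> 16 infected

Answer: 16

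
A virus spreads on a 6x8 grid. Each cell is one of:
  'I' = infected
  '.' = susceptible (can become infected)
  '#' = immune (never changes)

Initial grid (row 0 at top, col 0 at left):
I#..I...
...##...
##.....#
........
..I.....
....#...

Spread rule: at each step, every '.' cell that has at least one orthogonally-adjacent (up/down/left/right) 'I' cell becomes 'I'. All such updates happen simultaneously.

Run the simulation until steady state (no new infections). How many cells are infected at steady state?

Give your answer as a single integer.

Step 0 (initial): 3 infected
Step 1: +7 new -> 10 infected
Step 2: +11 new -> 21 infected
Step 3: +9 new -> 30 infected
Step 4: +6 new -> 36 infected
Step 5: +3 new -> 39 infected
Step 6: +2 new -> 41 infected
Step 7: +0 new -> 41 infected

Answer: 41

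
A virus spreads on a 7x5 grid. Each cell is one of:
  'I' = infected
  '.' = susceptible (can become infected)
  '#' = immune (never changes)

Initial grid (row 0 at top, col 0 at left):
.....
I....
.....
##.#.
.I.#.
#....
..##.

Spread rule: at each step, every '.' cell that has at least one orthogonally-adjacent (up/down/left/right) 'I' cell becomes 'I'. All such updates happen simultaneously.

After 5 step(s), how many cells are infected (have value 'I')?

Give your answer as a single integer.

Answer: 27

Derivation:
Step 0 (initial): 2 infected
Step 1: +6 new -> 8 infected
Step 2: +6 new -> 14 infected
Step 3: +5 new -> 19 infected
Step 4: +4 new -> 23 infected
Step 5: +4 new -> 27 infected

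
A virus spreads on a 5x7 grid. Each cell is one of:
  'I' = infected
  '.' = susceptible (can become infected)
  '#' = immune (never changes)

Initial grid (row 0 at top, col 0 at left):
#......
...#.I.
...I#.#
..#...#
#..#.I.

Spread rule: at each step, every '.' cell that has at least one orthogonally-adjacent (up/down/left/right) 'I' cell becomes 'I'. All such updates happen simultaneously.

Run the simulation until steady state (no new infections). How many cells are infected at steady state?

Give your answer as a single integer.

Step 0 (initial): 3 infected
Step 1: +9 new -> 12 infected
Step 2: +5 new -> 17 infected
Step 3: +5 new -> 22 infected
Step 4: +4 new -> 26 infected
Step 5: +1 new -> 27 infected
Step 6: +0 new -> 27 infected

Answer: 27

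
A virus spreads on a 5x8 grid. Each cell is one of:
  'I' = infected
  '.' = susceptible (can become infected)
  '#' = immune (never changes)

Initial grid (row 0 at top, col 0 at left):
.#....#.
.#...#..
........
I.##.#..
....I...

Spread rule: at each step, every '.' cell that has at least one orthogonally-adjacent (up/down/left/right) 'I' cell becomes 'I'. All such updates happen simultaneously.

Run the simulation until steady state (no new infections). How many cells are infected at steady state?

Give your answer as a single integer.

Answer: 33

Derivation:
Step 0 (initial): 2 infected
Step 1: +6 new -> 8 infected
Step 2: +6 new -> 14 infected
Step 3: +7 new -> 21 infected
Step 4: +5 new -> 26 infected
Step 5: +5 new -> 31 infected
Step 6: +1 new -> 32 infected
Step 7: +1 new -> 33 infected
Step 8: +0 new -> 33 infected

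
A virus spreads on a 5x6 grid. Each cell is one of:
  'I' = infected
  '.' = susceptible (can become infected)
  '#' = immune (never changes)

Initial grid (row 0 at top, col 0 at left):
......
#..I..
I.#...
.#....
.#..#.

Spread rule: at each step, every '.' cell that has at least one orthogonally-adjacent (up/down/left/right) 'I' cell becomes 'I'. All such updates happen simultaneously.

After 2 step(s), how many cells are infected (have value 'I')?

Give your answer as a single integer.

Step 0 (initial): 2 infected
Step 1: +6 new -> 8 infected
Step 2: +7 new -> 15 infected

Answer: 15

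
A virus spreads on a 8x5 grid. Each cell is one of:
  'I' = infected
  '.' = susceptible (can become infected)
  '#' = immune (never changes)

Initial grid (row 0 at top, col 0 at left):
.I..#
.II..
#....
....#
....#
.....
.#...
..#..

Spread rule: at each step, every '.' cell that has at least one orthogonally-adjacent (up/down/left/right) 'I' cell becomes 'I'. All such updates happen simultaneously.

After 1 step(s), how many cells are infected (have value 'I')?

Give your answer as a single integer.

Answer: 9

Derivation:
Step 0 (initial): 3 infected
Step 1: +6 new -> 9 infected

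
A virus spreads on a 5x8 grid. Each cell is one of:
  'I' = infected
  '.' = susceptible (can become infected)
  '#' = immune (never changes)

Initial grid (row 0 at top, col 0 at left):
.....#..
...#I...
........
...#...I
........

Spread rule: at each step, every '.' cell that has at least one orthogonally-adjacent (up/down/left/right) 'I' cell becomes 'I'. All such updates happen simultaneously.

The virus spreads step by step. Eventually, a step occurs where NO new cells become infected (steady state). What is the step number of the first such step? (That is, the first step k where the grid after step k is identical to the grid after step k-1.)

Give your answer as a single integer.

Answer: 8

Derivation:
Step 0 (initial): 2 infected
Step 1: +6 new -> 8 infected
Step 2: +9 new -> 17 infected
Step 3: +6 new -> 23 infected
Step 4: +5 new -> 28 infected
Step 5: +5 new -> 33 infected
Step 6: +3 new -> 36 infected
Step 7: +1 new -> 37 infected
Step 8: +0 new -> 37 infected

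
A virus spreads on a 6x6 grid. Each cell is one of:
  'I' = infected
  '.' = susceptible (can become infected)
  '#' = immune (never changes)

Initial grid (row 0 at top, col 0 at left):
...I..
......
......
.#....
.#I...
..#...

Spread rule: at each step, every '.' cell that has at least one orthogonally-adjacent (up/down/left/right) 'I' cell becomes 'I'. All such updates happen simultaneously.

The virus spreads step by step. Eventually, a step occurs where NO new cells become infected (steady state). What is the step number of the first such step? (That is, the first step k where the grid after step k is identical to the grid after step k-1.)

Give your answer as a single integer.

Answer: 9

Derivation:
Step 0 (initial): 2 infected
Step 1: +5 new -> 7 infected
Step 2: +9 new -> 16 infected
Step 3: +8 new -> 24 infected
Step 4: +5 new -> 29 infected
Step 5: +1 new -> 30 infected
Step 6: +1 new -> 31 infected
Step 7: +1 new -> 32 infected
Step 8: +1 new -> 33 infected
Step 9: +0 new -> 33 infected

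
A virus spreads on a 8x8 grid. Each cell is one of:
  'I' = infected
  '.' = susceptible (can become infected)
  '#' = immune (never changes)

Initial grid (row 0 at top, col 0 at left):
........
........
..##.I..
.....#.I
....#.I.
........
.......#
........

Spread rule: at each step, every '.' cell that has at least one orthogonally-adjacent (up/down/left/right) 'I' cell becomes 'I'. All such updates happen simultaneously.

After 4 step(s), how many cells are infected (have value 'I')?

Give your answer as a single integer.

Step 0 (initial): 3 infected
Step 1: +8 new -> 11 infected
Step 2: +8 new -> 19 infected
Step 3: +8 new -> 27 infected
Step 4: +8 new -> 35 infected

Answer: 35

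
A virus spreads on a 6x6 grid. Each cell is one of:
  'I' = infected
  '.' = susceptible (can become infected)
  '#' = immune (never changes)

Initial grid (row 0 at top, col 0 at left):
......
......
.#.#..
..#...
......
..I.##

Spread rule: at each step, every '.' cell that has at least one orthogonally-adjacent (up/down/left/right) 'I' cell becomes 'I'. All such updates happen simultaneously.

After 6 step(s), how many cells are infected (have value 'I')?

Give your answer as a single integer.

Step 0 (initial): 1 infected
Step 1: +3 new -> 4 infected
Step 2: +3 new -> 7 infected
Step 3: +4 new -> 11 infected
Step 4: +3 new -> 14 infected
Step 5: +3 new -> 17 infected
Step 6: +3 new -> 20 infected

Answer: 20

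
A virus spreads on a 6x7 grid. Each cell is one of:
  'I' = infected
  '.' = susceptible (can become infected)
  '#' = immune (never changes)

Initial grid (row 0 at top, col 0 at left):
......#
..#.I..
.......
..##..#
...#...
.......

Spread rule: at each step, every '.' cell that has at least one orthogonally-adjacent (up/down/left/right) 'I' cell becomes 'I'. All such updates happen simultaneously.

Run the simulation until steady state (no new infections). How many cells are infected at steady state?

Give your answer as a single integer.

Answer: 36

Derivation:
Step 0 (initial): 1 infected
Step 1: +4 new -> 5 infected
Step 2: +6 new -> 11 infected
Step 3: +5 new -> 16 infected
Step 4: +4 new -> 20 infected
Step 5: +7 new -> 27 infected
Step 6: +5 new -> 32 infected
Step 7: +3 new -> 35 infected
Step 8: +1 new -> 36 infected
Step 9: +0 new -> 36 infected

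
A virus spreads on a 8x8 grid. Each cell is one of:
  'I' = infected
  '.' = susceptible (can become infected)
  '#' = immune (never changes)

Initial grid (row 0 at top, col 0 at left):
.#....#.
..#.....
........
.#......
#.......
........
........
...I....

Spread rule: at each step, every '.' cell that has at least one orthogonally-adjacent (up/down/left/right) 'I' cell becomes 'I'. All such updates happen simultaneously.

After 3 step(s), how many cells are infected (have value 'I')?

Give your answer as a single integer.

Step 0 (initial): 1 infected
Step 1: +3 new -> 4 infected
Step 2: +5 new -> 9 infected
Step 3: +7 new -> 16 infected

Answer: 16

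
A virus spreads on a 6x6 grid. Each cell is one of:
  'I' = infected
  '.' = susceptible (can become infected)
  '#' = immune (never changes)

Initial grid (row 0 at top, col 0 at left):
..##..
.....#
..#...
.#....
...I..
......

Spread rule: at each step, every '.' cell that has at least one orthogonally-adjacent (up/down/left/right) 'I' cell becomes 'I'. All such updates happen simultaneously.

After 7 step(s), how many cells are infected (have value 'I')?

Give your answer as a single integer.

Answer: 31

Derivation:
Step 0 (initial): 1 infected
Step 1: +4 new -> 5 infected
Step 2: +7 new -> 12 infected
Step 3: +6 new -> 18 infected
Step 4: +5 new -> 23 infected
Step 5: +3 new -> 26 infected
Step 6: +4 new -> 30 infected
Step 7: +1 new -> 31 infected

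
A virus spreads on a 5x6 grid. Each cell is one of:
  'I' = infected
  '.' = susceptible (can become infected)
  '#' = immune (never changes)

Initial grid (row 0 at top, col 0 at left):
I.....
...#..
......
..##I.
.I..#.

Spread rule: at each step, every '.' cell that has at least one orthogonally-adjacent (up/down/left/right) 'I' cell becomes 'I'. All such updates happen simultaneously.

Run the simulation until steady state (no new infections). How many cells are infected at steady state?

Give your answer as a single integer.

Answer: 26

Derivation:
Step 0 (initial): 3 infected
Step 1: +7 new -> 10 infected
Step 2: +10 new -> 20 infected
Step 3: +5 new -> 25 infected
Step 4: +1 new -> 26 infected
Step 5: +0 new -> 26 infected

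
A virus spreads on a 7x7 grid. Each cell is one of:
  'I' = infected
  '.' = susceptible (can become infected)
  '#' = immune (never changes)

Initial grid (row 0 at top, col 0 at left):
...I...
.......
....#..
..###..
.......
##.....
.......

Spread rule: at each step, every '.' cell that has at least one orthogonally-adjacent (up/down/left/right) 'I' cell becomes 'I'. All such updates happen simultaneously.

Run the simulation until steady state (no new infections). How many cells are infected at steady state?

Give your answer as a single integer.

Answer: 43

Derivation:
Step 0 (initial): 1 infected
Step 1: +3 new -> 4 infected
Step 2: +5 new -> 9 infected
Step 3: +5 new -> 14 infected
Step 4: +4 new -> 18 infected
Step 5: +4 new -> 22 infected
Step 6: +4 new -> 26 infected
Step 7: +5 new -> 31 infected
Step 8: +5 new -> 36 infected
Step 9: +4 new -> 40 infected
Step 10: +2 new -> 42 infected
Step 11: +1 new -> 43 infected
Step 12: +0 new -> 43 infected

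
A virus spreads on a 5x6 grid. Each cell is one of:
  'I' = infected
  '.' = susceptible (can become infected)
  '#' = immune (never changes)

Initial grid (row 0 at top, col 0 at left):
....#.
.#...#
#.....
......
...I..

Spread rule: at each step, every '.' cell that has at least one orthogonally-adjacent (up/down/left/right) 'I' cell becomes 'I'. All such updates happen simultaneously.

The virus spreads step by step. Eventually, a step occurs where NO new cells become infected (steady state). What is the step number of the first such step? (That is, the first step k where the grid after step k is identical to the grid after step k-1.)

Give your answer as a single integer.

Answer: 9

Derivation:
Step 0 (initial): 1 infected
Step 1: +3 new -> 4 infected
Step 2: +5 new -> 9 infected
Step 3: +6 new -> 15 infected
Step 4: +6 new -> 21 infected
Step 5: +1 new -> 22 infected
Step 6: +1 new -> 23 infected
Step 7: +1 new -> 24 infected
Step 8: +1 new -> 25 infected
Step 9: +0 new -> 25 infected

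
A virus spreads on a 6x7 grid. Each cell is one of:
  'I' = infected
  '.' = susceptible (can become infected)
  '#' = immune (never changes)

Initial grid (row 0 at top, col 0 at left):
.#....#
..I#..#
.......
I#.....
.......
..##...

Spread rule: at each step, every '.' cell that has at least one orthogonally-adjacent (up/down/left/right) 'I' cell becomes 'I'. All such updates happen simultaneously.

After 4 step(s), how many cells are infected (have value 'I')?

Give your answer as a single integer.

Answer: 25

Derivation:
Step 0 (initial): 2 infected
Step 1: +5 new -> 7 infected
Step 2: +7 new -> 14 infected
Step 3: +6 new -> 20 infected
Step 4: +5 new -> 25 infected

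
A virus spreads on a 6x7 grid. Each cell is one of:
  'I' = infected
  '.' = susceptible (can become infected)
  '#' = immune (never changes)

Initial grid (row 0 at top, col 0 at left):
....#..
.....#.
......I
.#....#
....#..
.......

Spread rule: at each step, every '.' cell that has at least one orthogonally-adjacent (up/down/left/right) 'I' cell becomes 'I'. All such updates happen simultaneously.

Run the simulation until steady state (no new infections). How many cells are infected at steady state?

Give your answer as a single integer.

Answer: 37

Derivation:
Step 0 (initial): 1 infected
Step 1: +2 new -> 3 infected
Step 2: +3 new -> 6 infected
Step 3: +5 new -> 11 infected
Step 4: +5 new -> 16 infected
Step 5: +7 new -> 23 infected
Step 6: +5 new -> 28 infected
Step 7: +5 new -> 33 infected
Step 8: +3 new -> 36 infected
Step 9: +1 new -> 37 infected
Step 10: +0 new -> 37 infected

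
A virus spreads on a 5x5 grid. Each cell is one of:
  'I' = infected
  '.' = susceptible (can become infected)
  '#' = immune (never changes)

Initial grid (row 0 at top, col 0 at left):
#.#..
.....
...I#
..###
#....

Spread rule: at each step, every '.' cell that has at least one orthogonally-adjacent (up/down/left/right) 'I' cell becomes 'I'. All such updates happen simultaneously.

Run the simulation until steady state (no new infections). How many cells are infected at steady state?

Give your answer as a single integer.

Answer: 18

Derivation:
Step 0 (initial): 1 infected
Step 1: +2 new -> 3 infected
Step 2: +4 new -> 7 infected
Step 3: +4 new -> 11 infected
Step 4: +4 new -> 15 infected
Step 5: +1 new -> 16 infected
Step 6: +1 new -> 17 infected
Step 7: +1 new -> 18 infected
Step 8: +0 new -> 18 infected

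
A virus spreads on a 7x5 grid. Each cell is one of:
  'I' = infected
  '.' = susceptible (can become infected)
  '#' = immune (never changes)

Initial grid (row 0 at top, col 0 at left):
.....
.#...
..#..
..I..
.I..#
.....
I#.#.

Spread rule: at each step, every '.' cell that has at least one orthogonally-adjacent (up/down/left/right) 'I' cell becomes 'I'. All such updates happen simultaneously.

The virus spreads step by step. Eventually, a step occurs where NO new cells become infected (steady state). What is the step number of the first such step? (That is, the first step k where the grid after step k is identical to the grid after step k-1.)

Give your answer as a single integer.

Answer: 7

Derivation:
Step 0 (initial): 3 infected
Step 1: +6 new -> 9 infected
Step 2: +6 new -> 15 infected
Step 3: +5 new -> 20 infected
Step 4: +5 new -> 25 infected
Step 5: +4 new -> 29 infected
Step 6: +1 new -> 30 infected
Step 7: +0 new -> 30 infected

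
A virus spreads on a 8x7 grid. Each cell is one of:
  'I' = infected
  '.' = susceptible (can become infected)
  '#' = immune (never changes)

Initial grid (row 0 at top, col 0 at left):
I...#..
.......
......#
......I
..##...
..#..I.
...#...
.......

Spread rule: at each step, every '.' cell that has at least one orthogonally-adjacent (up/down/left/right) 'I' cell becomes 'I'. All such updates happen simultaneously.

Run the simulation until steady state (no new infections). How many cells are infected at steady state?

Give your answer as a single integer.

Answer: 50

Derivation:
Step 0 (initial): 3 infected
Step 1: +8 new -> 11 infected
Step 2: +10 new -> 21 infected
Step 3: +9 new -> 30 infected
Step 4: +10 new -> 40 infected
Step 5: +4 new -> 44 infected
Step 6: +4 new -> 48 infected
Step 7: +2 new -> 50 infected
Step 8: +0 new -> 50 infected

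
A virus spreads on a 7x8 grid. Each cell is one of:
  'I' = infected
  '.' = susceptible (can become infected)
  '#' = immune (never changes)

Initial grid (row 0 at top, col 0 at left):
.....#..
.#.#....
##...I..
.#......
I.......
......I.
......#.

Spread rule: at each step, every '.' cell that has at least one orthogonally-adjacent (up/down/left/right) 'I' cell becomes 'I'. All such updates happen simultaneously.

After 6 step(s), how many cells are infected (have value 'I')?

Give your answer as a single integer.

Step 0 (initial): 3 infected
Step 1: +10 new -> 13 infected
Step 2: +14 new -> 27 infected
Step 3: +13 new -> 40 infected
Step 4: +5 new -> 45 infected
Step 5: +1 new -> 46 infected
Step 6: +1 new -> 47 infected

Answer: 47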